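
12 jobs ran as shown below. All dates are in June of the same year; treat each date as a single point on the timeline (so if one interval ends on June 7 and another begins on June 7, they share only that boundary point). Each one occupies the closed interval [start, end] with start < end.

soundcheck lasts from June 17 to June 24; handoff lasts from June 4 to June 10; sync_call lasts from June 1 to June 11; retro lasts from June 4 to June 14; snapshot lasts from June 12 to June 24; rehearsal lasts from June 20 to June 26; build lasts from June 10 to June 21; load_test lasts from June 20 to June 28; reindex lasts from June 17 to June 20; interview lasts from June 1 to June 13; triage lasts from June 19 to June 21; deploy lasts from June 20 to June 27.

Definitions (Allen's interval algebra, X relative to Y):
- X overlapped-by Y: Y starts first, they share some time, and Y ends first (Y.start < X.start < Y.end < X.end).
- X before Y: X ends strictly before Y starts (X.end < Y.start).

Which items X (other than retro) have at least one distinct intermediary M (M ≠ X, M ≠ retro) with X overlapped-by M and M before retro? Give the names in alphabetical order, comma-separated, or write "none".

Target retro = [June 4, June 14].
Intermediaries M with M before retro: none.
Union: none.

none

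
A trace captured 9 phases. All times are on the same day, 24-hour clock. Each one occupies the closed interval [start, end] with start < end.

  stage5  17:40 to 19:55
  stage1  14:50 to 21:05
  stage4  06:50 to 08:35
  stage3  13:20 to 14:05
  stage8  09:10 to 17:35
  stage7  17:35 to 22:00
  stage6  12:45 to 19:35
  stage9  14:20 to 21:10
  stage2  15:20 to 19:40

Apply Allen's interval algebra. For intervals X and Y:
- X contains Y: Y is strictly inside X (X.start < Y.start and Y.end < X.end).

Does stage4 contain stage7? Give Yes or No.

No

stage4 = [06:50, 08:35], stage7 = [17:35, 22:00].
Actual relation of stage4 to stage7: before.
Asked whether 'contains' holds → No.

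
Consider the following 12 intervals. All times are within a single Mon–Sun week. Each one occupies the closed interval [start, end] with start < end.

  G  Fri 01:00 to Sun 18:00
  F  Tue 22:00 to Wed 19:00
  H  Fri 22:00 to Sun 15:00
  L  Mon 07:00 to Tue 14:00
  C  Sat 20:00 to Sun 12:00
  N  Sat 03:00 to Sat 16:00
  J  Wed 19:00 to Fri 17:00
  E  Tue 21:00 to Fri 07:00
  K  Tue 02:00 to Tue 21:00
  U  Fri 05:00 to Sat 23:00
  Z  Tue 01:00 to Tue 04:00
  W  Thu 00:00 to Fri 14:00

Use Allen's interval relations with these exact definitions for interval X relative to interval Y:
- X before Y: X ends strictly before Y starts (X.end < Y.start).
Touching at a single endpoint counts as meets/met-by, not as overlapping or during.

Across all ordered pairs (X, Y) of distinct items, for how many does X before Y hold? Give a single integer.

Checking all 132 ordered pairs for relation 'before'; matching pairs in alphabetical order:
(E, C): E before C ✓
(E, H): E before H ✓
(E, N): E before N ✓
(F, C): F before C ✓
(F, G): F before G ✓
(F, H): F before H ✓
(F, N): F before N ✓
(F, U): F before U ✓
(F, W): F before W ✓
(J, C): J before C ✓
(J, H): J before H ✓
(J, N): J before N ✓
(K, C): K before C ✓
(K, F): K before F ✓
(K, G): K before G ✓
(K, H): K before H ✓
(K, J): K before J ✓
(K, N): K before N ✓
(K, U): K before U ✓
(K, W): K before W ✓
(L, C): L before C ✓
(L, E): L before E ✓
(L, F): L before F ✓
(L, G): L before G ✓
... plus 18 further pairs not listed.
Count: 42.

42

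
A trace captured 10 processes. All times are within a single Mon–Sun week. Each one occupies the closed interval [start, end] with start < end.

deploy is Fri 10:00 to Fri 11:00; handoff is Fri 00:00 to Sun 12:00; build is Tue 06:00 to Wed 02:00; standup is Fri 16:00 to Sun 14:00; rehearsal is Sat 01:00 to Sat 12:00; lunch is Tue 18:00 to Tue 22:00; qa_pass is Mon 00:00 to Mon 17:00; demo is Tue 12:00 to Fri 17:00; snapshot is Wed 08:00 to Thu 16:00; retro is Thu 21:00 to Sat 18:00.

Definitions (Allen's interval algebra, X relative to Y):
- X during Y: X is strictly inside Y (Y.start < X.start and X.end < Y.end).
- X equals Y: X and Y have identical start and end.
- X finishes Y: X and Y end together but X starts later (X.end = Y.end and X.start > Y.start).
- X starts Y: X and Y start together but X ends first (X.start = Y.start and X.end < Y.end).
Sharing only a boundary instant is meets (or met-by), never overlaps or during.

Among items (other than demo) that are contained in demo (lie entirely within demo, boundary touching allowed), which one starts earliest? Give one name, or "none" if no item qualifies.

Target demo = [Tue 12:00, Fri 17:00].
build [Tue 06:00, Wed 02:00] → overlaps → excluded.
deploy [Fri 10:00, Fri 11:00] → during → candidate.
handoff [Fri 00:00, Sun 12:00] → overlapped-by → excluded.
lunch [Tue 18:00, Tue 22:00] → during → candidate.
qa_pass [Mon 00:00, Mon 17:00] → before → excluded.
rehearsal [Sat 01:00, Sat 12:00] → after → excluded.
retro [Thu 21:00, Sat 18:00] → overlapped-by → excluded.
snapshot [Wed 08:00, Thu 16:00] → during → candidate.
standup [Fri 16:00, Sun 14:00] → overlapped-by → excluded.
Among candidates, earliest start is Tue 18:00 → lunch.

lunch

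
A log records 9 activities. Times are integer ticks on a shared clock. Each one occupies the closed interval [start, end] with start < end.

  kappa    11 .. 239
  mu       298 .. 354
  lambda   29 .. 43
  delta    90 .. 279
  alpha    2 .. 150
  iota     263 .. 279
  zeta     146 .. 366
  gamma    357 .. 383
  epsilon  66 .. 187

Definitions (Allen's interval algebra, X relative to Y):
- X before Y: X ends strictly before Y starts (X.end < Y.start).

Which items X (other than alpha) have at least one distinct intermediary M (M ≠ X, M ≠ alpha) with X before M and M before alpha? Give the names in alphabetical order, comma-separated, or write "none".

none

Target alpha = [2, 150].
Intermediaries M with M before alpha: none.
Union: none.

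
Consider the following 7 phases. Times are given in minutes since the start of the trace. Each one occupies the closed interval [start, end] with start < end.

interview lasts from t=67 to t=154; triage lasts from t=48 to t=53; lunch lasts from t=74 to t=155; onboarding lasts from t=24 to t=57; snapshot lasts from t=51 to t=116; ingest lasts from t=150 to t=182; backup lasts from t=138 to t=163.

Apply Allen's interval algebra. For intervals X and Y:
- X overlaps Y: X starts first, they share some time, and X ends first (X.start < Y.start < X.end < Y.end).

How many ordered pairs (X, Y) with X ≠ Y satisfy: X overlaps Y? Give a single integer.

10

Checking all 42 ordered pairs for relation 'overlaps'; matching pairs in alphabetical order:
(backup, ingest): backup overlaps ingest ✓
(interview, backup): interview overlaps backup ✓
(interview, ingest): interview overlaps ingest ✓
(interview, lunch): interview overlaps lunch ✓
(lunch, backup): lunch overlaps backup ✓
(lunch, ingest): lunch overlaps ingest ✓
(onboarding, snapshot): onboarding overlaps snapshot ✓
(snapshot, interview): snapshot overlaps interview ✓
(snapshot, lunch): snapshot overlaps lunch ✓
(triage, snapshot): triage overlaps snapshot ✓
Count: 10.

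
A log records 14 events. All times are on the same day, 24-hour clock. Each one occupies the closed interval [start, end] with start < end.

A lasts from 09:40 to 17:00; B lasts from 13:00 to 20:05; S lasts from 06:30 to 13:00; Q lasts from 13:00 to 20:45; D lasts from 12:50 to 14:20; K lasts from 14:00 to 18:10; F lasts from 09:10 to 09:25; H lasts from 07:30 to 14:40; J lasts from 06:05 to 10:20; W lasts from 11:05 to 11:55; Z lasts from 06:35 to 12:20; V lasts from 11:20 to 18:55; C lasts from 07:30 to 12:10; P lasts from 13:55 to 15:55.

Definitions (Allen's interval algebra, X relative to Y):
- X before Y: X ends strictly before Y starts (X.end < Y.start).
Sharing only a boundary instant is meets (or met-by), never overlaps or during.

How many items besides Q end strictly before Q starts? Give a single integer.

5

Target Q = [13:00, 20:45].
A [09:40, 17:00] → overlaps → no.
B [13:00, 20:05] → starts → no.
C [07:30, 12:10] → before → counts.
D [12:50, 14:20] → overlaps → no.
F [09:10, 09:25] → before → counts.
H [07:30, 14:40] → overlaps → no.
J [06:05, 10:20] → before → counts.
K [14:00, 18:10] → during → no.
P [13:55, 15:55] → during → no.
S [06:30, 13:00] → meets → no.
V [11:20, 18:55] → overlaps → no.
W [11:05, 11:55] → before → counts.
Z [06:35, 12:20] → before → counts.
Total: 5.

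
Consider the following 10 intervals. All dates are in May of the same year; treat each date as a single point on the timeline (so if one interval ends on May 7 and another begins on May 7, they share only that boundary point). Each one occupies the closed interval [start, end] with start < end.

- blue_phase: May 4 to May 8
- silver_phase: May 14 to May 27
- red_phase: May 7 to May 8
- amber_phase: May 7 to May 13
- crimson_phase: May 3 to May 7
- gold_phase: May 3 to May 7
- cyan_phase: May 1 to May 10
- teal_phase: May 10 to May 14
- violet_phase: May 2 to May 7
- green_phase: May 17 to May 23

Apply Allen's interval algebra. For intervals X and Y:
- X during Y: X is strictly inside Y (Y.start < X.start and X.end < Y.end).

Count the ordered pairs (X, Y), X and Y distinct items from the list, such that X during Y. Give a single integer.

Checking all 90 ordered pairs for relation 'during'; matching pairs in alphabetical order:
(blue_phase, cyan_phase): blue_phase during cyan_phase ✓
(crimson_phase, cyan_phase): crimson_phase during cyan_phase ✓
(gold_phase, cyan_phase): gold_phase during cyan_phase ✓
(green_phase, silver_phase): green_phase during silver_phase ✓
(red_phase, cyan_phase): red_phase during cyan_phase ✓
(violet_phase, cyan_phase): violet_phase during cyan_phase ✓
Count: 6.

6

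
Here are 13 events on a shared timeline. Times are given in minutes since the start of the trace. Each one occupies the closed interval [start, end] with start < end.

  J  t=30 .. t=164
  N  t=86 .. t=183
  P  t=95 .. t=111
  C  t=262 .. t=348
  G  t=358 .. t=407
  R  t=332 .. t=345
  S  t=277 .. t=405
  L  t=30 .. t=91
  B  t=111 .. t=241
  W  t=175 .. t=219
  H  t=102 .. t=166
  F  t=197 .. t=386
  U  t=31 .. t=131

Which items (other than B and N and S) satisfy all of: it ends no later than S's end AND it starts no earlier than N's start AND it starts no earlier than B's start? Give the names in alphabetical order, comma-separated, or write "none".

Conditions: its end is no later than S's end (X.end <= t=405) AND its start is no earlier than N's start (X.start >= t=86) AND its start is no earlier than B's start (X.start >= t=111).
C: end t=348 <= t=405? ✓; start t=262 >= t=86? ✓; start t=262 >= t=111? ✓ → yes.
F: end t=386 <= t=405? ✓; start t=197 >= t=86? ✓; start t=197 >= t=111? ✓ → yes.
G: end t=407 <= t=405? ✗; start t=358 >= t=86? ✓; start t=358 >= t=111? ✓ → no.
H: end t=166 <= t=405? ✓; start t=102 >= t=86? ✓; start t=102 >= t=111? ✗ → no.
J: end t=164 <= t=405? ✓; start t=30 >= t=86? ✗; start t=30 >= t=111? ✗ → no.
L: end t=91 <= t=405? ✓; start t=30 >= t=86? ✗; start t=30 >= t=111? ✗ → no.
P: end t=111 <= t=405? ✓; start t=95 >= t=86? ✓; start t=95 >= t=111? ✗ → no.
R: end t=345 <= t=405? ✓; start t=332 >= t=86? ✓; start t=332 >= t=111? ✓ → yes.
U: end t=131 <= t=405? ✓; start t=31 >= t=86? ✗; start t=31 >= t=111? ✗ → no.
W: end t=219 <= t=405? ✓; start t=175 >= t=86? ✓; start t=175 >= t=111? ✓ → yes.
Result: C, F, R, W.

C, F, R, W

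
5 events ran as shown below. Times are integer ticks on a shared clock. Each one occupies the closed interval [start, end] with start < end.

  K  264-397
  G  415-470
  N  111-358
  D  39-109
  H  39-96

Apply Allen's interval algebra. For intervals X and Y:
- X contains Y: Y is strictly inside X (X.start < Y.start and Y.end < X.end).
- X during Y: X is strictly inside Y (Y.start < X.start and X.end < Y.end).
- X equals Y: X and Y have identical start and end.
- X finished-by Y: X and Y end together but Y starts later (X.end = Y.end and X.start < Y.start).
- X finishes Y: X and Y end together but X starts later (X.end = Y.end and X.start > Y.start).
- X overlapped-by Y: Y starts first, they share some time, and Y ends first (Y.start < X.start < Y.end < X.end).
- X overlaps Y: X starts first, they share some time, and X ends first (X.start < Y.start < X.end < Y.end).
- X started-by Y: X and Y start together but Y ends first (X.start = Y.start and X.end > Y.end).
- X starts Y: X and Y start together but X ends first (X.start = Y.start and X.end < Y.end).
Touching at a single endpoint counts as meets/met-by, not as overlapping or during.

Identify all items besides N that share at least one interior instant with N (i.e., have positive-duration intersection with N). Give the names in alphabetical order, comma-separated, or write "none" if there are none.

K

Target N = [111, 358].
D [39, 109] → before → no.
G [415, 470] → after → no.
H [39, 96] → before → no.
K [264, 397] → overlapped-by → yes.
Result: K.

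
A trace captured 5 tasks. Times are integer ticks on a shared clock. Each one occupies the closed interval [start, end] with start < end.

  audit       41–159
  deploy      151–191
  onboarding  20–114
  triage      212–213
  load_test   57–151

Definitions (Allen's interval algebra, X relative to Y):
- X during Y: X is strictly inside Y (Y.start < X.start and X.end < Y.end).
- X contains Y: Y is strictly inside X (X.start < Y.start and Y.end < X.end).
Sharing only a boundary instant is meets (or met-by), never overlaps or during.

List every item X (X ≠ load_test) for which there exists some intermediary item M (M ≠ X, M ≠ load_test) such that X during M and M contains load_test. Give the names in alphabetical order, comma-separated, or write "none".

none

Target load_test = [57, 151].
Intermediaries M with M contains load_test: audit.
Via audit — items with X during audit: none.
Union: none.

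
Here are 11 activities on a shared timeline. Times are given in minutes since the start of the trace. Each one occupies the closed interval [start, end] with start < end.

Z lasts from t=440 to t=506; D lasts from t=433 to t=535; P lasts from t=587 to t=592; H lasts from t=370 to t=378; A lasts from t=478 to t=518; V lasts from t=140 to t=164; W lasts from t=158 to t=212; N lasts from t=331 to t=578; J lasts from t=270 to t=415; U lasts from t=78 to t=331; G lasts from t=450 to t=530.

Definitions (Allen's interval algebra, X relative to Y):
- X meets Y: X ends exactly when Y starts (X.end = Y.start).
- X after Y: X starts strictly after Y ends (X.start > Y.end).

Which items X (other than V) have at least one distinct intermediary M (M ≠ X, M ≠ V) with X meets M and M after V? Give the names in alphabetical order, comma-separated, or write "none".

U

Target V = [t=140, t=164].
Intermediaries M with M after V: A, D, G, H, J, N, P, Z.
Via A — items with X meets A: none.
Via D — items with X meets D: none.
Via G — items with X meets G: none.
Via H — items with X meets H: none.
Via J — items with X meets J: none.
Via N — items with X meets N: U.
Via P — items with X meets P: none.
Via Z — items with X meets Z: none.
Union: U.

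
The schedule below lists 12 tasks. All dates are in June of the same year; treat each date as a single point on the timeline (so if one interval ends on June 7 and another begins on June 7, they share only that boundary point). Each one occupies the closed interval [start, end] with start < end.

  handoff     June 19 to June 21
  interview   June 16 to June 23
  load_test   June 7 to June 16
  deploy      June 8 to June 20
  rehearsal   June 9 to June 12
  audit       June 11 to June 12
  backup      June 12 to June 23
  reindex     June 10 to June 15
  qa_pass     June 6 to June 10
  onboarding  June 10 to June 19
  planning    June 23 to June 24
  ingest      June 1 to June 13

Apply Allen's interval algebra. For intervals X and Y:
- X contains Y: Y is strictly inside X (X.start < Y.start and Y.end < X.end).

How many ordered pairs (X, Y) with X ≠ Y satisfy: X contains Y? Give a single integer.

14

Checking all 132 ordered pairs for relation 'contains'; matching pairs in alphabetical order:
(backup, handoff): backup contains handoff ✓
(deploy, audit): deploy contains audit ✓
(deploy, onboarding): deploy contains onboarding ✓
(deploy, rehearsal): deploy contains rehearsal ✓
(deploy, reindex): deploy contains reindex ✓
(ingest, audit): ingest contains audit ✓
(ingest, qa_pass): ingest contains qa_pass ✓
(ingest, rehearsal): ingest contains rehearsal ✓
(interview, handoff): interview contains handoff ✓
(load_test, audit): load_test contains audit ✓
(load_test, rehearsal): load_test contains rehearsal ✓
(load_test, reindex): load_test contains reindex ✓
(onboarding, audit): onboarding contains audit ✓
(reindex, audit): reindex contains audit ✓
Count: 14.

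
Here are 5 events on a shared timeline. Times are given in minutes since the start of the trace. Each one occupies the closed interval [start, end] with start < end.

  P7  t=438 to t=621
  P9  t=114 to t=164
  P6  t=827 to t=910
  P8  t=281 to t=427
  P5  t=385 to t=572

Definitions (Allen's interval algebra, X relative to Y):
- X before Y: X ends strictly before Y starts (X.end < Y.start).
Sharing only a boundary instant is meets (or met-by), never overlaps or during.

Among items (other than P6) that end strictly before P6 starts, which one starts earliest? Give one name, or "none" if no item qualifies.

P9

Target P6 = [t=827, t=910].
P5 [t=385, t=572] → before → candidate.
P7 [t=438, t=621] → before → candidate.
P8 [t=281, t=427] → before → candidate.
P9 [t=114, t=164] → before → candidate.
Among candidates, earliest start is t=114 → P9.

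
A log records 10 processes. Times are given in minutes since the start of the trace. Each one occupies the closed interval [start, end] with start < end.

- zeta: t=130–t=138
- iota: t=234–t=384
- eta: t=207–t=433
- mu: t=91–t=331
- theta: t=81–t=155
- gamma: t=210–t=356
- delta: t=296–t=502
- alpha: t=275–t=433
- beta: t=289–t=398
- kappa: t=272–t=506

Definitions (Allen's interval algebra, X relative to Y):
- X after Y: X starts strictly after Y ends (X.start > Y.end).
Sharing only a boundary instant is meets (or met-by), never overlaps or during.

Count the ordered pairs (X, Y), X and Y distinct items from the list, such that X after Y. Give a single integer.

Checking all 90 ordered pairs for relation 'after'; matching pairs in alphabetical order:
(alpha, theta): alpha after theta ✓
(alpha, zeta): alpha after zeta ✓
(beta, theta): beta after theta ✓
(beta, zeta): beta after zeta ✓
(delta, theta): delta after theta ✓
(delta, zeta): delta after zeta ✓
(eta, theta): eta after theta ✓
(eta, zeta): eta after zeta ✓
(gamma, theta): gamma after theta ✓
(gamma, zeta): gamma after zeta ✓
(iota, theta): iota after theta ✓
(iota, zeta): iota after zeta ✓
(kappa, theta): kappa after theta ✓
(kappa, zeta): kappa after zeta ✓
Count: 14.

14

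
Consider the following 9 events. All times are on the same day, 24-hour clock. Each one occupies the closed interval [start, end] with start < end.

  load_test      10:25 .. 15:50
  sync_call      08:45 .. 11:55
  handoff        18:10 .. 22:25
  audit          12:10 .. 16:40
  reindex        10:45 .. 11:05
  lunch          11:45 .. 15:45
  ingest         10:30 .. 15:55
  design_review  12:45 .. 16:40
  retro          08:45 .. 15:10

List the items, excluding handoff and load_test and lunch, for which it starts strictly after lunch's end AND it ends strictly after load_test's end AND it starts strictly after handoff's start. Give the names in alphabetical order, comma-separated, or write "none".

none

Conditions: its start is strictly after lunch's end (X.start > 15:45) AND its end is strictly after load_test's end (X.end > 15:50) AND its start is strictly after handoff's start (X.start > 18:10).
audit: start 12:10 > 15:45? ✗; end 16:40 > 15:50? ✓; start 12:10 > 18:10? ✗ → no.
design_review: start 12:45 > 15:45? ✗; end 16:40 > 15:50? ✓; start 12:45 > 18:10? ✗ → no.
ingest: start 10:30 > 15:45? ✗; end 15:55 > 15:50? ✓; start 10:30 > 18:10? ✗ → no.
reindex: start 10:45 > 15:45? ✗; end 11:05 > 15:50? ✗; start 10:45 > 18:10? ✗ → no.
retro: start 08:45 > 15:45? ✗; end 15:10 > 15:50? ✗; start 08:45 > 18:10? ✗ → no.
sync_call: start 08:45 > 15:45? ✗; end 11:55 > 15:50? ✗; start 08:45 > 18:10? ✗ → no.
Result: none.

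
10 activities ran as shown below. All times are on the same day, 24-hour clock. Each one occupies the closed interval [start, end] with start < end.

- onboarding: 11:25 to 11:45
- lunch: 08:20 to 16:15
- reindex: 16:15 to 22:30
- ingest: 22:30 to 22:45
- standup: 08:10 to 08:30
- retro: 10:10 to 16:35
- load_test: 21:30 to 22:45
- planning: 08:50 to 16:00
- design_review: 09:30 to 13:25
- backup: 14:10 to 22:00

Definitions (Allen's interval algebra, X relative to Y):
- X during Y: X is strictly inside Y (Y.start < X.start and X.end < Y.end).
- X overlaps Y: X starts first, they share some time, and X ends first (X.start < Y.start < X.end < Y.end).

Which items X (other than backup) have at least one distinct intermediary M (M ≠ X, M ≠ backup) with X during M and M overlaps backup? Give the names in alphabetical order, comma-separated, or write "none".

Target backup = [14:10, 22:00].
Intermediaries M with M overlaps backup: lunch, planning, retro.
Via lunch — items with X during lunch: design_review, onboarding, planning.
Via planning — items with X during planning: design_review, onboarding.
Via retro — items with X during retro: onboarding.
Union: design_review, onboarding, planning.

design_review, onboarding, planning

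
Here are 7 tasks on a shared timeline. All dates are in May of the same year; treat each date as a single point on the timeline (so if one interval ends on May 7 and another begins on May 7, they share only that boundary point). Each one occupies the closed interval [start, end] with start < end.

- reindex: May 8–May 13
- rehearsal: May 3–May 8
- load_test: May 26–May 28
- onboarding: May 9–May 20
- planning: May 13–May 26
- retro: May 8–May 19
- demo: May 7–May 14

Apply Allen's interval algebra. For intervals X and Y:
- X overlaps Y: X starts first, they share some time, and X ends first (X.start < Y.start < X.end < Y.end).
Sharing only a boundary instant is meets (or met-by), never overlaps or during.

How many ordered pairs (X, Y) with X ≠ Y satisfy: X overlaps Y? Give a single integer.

8

Checking all 42 ordered pairs for relation 'overlaps'; matching pairs in alphabetical order:
(demo, onboarding): demo overlaps onboarding ✓
(demo, planning): demo overlaps planning ✓
(demo, retro): demo overlaps retro ✓
(onboarding, planning): onboarding overlaps planning ✓
(rehearsal, demo): rehearsal overlaps demo ✓
(reindex, onboarding): reindex overlaps onboarding ✓
(retro, onboarding): retro overlaps onboarding ✓
(retro, planning): retro overlaps planning ✓
Count: 8.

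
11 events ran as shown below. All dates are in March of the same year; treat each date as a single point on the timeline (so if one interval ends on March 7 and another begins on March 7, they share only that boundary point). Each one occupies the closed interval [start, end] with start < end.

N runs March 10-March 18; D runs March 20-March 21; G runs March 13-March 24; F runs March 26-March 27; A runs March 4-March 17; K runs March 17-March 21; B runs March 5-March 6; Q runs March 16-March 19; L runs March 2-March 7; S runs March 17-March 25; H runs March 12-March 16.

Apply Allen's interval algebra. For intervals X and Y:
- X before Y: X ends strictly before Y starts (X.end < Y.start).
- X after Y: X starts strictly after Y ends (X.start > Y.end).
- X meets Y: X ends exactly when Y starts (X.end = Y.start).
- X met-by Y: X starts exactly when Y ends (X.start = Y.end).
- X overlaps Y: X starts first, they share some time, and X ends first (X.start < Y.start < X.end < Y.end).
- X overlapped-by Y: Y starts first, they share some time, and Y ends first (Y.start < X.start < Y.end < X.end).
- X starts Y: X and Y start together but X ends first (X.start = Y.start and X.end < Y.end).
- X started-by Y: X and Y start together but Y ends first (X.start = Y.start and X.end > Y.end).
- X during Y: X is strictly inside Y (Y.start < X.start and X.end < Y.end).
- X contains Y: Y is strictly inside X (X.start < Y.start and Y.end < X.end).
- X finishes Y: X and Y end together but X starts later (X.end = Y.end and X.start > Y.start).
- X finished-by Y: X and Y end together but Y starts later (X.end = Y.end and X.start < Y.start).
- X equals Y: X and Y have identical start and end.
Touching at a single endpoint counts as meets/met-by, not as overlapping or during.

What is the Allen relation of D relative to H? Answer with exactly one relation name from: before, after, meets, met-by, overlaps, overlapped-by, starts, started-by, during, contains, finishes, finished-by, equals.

after

D = [March 20, March 21]; H = [March 12, March 16].
Compare endpoints: D.start > H.start, D.start > H.end, D.end > H.start, D.end > H.end.
That pattern is 'after'.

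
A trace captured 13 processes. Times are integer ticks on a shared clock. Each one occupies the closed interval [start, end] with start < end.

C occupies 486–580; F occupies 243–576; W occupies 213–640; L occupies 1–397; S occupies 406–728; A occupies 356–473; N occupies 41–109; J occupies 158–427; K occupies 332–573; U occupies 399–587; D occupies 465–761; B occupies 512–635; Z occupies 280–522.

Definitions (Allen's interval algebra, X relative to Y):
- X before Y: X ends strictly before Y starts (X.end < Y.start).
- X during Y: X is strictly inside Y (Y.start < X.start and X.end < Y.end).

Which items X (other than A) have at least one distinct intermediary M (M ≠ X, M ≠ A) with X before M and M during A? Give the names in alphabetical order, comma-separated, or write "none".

none

Target A = [356, 473].
Intermediaries M with M during A: none.
Union: none.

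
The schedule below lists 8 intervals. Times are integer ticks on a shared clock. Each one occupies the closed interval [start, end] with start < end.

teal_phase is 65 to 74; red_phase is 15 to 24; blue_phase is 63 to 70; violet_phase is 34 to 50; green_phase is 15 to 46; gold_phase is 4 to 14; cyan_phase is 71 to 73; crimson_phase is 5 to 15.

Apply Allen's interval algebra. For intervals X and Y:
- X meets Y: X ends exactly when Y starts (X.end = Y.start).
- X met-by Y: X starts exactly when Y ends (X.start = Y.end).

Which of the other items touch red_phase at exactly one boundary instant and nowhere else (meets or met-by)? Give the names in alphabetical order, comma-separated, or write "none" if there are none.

Target red_phase = [15, 24].
blue_phase [63, 70] → after → no.
crimson_phase [5, 15] → meets → yes.
cyan_phase [71, 73] → after → no.
gold_phase [4, 14] → before → no.
green_phase [15, 46] → started-by → no.
teal_phase [65, 74] → after → no.
violet_phase [34, 50] → after → no.
Result: crimson_phase.

crimson_phase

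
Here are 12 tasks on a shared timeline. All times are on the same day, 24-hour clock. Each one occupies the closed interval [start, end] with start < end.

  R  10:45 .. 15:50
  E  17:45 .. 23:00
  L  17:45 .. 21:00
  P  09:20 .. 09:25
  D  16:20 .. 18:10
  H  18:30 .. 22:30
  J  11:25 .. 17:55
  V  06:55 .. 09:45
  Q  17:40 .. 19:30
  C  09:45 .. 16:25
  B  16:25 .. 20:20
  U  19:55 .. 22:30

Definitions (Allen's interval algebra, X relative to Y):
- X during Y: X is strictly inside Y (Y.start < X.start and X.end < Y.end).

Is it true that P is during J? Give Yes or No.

P = [09:20, 09:25], J = [11:25, 17:55].
Actual relation of P to J: before.
Asked whether 'during' holds → No.

No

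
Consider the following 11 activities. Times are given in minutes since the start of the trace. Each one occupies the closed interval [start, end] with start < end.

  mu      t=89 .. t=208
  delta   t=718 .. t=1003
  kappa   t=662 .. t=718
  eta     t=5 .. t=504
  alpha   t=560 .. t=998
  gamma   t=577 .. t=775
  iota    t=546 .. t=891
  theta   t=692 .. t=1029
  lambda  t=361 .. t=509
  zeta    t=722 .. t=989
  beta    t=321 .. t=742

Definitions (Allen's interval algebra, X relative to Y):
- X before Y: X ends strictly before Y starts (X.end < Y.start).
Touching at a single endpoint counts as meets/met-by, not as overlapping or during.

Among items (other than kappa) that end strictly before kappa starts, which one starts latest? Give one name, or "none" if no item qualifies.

lambda

Target kappa = [t=662, t=718].
alpha [t=560, t=998] → contains → excluded.
beta [t=321, t=742] → contains → excluded.
delta [t=718, t=1003] → met-by → excluded.
eta [t=5, t=504] → before → candidate.
gamma [t=577, t=775] → contains → excluded.
iota [t=546, t=891] → contains → excluded.
lambda [t=361, t=509] → before → candidate.
mu [t=89, t=208] → before → candidate.
theta [t=692, t=1029] → overlapped-by → excluded.
zeta [t=722, t=989] → after → excluded.
Among candidates, latest start is t=361 → lambda.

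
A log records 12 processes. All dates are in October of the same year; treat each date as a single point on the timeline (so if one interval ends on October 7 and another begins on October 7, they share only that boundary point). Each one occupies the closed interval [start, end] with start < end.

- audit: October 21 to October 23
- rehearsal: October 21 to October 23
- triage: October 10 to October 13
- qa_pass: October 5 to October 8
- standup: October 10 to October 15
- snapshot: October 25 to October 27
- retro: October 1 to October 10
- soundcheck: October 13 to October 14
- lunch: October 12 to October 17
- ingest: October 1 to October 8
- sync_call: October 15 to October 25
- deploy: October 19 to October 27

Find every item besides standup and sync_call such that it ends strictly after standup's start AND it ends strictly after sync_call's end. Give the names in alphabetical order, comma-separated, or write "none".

Conditions: its end is strictly after standup's start (X.end > October 10) AND its end is strictly after sync_call's end (X.end > October 25).
audit: end October 23 > October 10? ✓; end October 23 > October 25? ✗ → no.
deploy: end October 27 > October 10? ✓; end October 27 > October 25? ✓ → yes.
ingest: end October 8 > October 10? ✗; end October 8 > October 25? ✗ → no.
lunch: end October 17 > October 10? ✓; end October 17 > October 25? ✗ → no.
qa_pass: end October 8 > October 10? ✗; end October 8 > October 25? ✗ → no.
rehearsal: end October 23 > October 10? ✓; end October 23 > October 25? ✗ → no.
retro: end October 10 > October 10? ✗; end October 10 > October 25? ✗ → no.
snapshot: end October 27 > October 10? ✓; end October 27 > October 25? ✓ → yes.
soundcheck: end October 14 > October 10? ✓; end October 14 > October 25? ✗ → no.
triage: end October 13 > October 10? ✓; end October 13 > October 25? ✗ → no.
Result: deploy, snapshot.

deploy, snapshot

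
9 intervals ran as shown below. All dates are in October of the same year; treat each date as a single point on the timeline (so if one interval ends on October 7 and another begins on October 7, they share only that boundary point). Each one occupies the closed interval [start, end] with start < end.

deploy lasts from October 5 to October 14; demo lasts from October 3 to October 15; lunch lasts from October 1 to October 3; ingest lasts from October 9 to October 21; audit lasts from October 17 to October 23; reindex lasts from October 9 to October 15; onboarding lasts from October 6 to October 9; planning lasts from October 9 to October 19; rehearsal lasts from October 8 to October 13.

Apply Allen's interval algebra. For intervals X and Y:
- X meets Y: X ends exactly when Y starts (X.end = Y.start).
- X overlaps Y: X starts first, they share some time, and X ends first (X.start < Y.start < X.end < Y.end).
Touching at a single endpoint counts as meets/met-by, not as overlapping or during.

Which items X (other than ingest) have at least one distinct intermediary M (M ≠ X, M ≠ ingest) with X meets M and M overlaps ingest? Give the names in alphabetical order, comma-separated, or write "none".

Target ingest = [October 9, October 21].
Intermediaries M with M overlaps ingest: demo, deploy, rehearsal.
Via demo — items with X meets demo: lunch.
Via deploy — items with X meets deploy: none.
Via rehearsal — items with X meets rehearsal: none.
Union: lunch.

lunch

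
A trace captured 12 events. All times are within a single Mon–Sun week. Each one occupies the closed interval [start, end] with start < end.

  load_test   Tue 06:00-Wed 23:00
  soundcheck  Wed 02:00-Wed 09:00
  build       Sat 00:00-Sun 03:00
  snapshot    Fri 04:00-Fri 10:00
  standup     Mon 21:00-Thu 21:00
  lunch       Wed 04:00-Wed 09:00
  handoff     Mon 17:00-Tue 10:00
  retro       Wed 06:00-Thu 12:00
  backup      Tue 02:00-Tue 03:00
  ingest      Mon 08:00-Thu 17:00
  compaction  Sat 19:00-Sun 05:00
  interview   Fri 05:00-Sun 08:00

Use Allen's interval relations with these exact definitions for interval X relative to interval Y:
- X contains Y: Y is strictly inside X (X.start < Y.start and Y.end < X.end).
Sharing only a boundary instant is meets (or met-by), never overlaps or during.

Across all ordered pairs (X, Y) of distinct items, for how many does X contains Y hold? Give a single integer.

Checking all 132 ordered pairs for relation 'contains'; matching pairs in alphabetical order:
(handoff, backup): handoff contains backup ✓
(ingest, backup): ingest contains backup ✓
(ingest, handoff): ingest contains handoff ✓
(ingest, load_test): ingest contains load_test ✓
(ingest, lunch): ingest contains lunch ✓
(ingest, retro): ingest contains retro ✓
(ingest, soundcheck): ingest contains soundcheck ✓
(interview, build): interview contains build ✓
(interview, compaction): interview contains compaction ✓
(load_test, lunch): load_test contains lunch ✓
(load_test, soundcheck): load_test contains soundcheck ✓
(standup, backup): standup contains backup ✓
(standup, load_test): standup contains load_test ✓
(standup, lunch): standup contains lunch ✓
(standup, retro): standup contains retro ✓
(standup, soundcheck): standup contains soundcheck ✓
Count: 16.

16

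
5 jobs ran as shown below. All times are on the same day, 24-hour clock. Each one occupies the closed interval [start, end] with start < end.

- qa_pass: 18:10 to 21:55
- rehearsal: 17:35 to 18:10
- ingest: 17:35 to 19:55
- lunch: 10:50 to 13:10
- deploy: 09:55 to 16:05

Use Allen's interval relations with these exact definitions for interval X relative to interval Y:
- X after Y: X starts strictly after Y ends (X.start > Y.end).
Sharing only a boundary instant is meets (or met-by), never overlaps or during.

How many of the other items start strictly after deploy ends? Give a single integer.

Target deploy = [09:55, 16:05].
ingest [17:35, 19:55] → after → counts.
lunch [10:50, 13:10] → during → no.
qa_pass [18:10, 21:55] → after → counts.
rehearsal [17:35, 18:10] → after → counts.
Total: 3.

3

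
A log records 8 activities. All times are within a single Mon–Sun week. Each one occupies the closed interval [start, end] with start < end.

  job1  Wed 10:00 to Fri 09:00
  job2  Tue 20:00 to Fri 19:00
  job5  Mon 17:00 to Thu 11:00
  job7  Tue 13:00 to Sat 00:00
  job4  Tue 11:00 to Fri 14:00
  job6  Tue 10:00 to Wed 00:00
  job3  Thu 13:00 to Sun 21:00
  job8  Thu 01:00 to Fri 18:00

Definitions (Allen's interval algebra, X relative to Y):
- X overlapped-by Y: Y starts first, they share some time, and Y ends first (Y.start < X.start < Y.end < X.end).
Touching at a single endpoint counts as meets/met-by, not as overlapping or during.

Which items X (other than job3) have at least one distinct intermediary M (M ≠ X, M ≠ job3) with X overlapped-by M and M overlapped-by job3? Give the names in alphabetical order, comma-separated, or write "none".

none

Target job3 = [Thu 13:00, Sun 21:00].
Intermediaries M with M overlapped-by job3: none.
Union: none.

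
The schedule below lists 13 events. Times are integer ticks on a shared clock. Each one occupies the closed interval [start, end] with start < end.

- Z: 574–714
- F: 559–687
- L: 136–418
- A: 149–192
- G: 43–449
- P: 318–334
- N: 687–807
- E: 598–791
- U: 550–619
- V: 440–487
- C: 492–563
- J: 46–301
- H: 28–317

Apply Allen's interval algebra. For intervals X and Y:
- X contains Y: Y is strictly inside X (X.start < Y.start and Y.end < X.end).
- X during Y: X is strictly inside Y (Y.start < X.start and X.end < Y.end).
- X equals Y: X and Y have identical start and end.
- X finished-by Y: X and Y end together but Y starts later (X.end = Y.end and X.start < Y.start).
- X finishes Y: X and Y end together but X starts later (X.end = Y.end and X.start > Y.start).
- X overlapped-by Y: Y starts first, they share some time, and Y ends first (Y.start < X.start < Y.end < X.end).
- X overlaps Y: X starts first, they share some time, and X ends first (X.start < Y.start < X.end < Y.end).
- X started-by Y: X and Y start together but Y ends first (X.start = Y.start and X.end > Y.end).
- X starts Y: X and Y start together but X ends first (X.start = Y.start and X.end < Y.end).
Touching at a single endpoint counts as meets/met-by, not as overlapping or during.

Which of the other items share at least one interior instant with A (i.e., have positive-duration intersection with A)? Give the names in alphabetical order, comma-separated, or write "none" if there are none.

Target A = [149, 192].
C [492, 563] → after → no.
E [598, 791] → after → no.
F [559, 687] → after → no.
G [43, 449] → contains → yes.
H [28, 317] → contains → yes.
J [46, 301] → contains → yes.
L [136, 418] → contains → yes.
N [687, 807] → after → no.
P [318, 334] → after → no.
U [550, 619] → after → no.
V [440, 487] → after → no.
Z [574, 714] → after → no.
Result: G, H, J, L.

G, H, J, L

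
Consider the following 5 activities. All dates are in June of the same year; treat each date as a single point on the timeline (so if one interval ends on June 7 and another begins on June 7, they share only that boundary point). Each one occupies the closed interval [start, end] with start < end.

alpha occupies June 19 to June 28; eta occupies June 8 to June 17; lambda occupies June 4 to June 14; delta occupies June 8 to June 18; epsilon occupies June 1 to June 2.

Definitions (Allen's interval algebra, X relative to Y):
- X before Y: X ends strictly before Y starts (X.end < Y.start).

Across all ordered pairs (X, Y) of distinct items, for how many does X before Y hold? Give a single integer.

7

Checking all 20 ordered pairs for relation 'before'; matching pairs in alphabetical order:
(delta, alpha): delta before alpha ✓
(epsilon, alpha): epsilon before alpha ✓
(epsilon, delta): epsilon before delta ✓
(epsilon, eta): epsilon before eta ✓
(epsilon, lambda): epsilon before lambda ✓
(eta, alpha): eta before alpha ✓
(lambda, alpha): lambda before alpha ✓
Count: 7.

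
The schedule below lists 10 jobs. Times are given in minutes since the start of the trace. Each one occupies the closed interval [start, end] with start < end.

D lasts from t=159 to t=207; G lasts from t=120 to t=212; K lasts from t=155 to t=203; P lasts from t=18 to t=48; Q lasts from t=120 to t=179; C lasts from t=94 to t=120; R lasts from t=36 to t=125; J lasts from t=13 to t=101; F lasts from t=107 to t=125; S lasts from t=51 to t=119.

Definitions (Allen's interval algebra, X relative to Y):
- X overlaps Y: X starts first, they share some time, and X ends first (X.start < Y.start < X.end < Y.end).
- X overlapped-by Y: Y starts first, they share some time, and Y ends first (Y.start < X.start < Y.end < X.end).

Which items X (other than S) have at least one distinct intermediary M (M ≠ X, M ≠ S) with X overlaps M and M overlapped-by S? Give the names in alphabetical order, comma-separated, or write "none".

C, J

Target S = [t=51, t=119].
Intermediaries M with M overlapped-by S: C, F.
Via C — items with X overlaps C: J.
Via F — items with X overlaps F: C.
Union: C, J.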